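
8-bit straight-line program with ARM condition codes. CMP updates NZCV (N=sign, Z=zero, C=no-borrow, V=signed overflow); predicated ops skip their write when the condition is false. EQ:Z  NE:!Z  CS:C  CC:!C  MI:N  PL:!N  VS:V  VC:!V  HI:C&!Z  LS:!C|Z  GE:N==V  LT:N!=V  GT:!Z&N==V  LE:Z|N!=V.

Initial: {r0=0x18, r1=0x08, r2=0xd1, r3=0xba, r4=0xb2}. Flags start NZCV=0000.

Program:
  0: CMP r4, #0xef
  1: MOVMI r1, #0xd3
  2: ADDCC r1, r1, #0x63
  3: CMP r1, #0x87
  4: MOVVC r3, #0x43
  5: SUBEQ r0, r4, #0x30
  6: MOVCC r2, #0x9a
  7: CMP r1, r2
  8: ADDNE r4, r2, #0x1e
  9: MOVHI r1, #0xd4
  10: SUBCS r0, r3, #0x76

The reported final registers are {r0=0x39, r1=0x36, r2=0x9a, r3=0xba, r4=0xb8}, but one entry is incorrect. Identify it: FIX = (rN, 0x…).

FIX = (r0, 0x18)

[0] flags=1000 → (cmp)
[1] flags=1000 MI?T → r1=0xd3
[2] flags=1000 CC?T → r1=0x36
[3] flags=1001 → (cmp)
[4] flags=1001 VC?F → skip
[5] flags=1001 EQ?F → skip
[6] flags=1001 CC?T → r2=0x9a
[7] flags=1001 → (cmp)
[8] flags=1001 NE?T → r4=0xb8
[9] flags=1001 HI?F → skip
[10] flags=1001 CS?F → skip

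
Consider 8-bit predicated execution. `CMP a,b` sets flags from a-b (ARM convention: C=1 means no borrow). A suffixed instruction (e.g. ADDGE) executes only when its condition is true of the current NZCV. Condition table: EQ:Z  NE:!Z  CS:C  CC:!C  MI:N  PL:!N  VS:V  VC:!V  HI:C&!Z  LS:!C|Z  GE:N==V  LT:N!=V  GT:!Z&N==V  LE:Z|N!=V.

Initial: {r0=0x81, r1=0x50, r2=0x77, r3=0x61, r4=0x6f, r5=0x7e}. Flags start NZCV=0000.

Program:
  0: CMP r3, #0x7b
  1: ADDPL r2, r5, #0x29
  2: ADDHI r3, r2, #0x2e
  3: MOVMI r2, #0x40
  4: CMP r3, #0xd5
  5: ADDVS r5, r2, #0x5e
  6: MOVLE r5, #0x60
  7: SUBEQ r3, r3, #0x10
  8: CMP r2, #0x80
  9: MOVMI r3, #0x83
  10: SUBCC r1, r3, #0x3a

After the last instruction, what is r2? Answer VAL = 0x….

0: ✓ CMP  NZCV=1000
1: · ADDPL
2: · ADDHI
3: ✓ MOVMI  r2←0x40
4: ✓ CMP  NZCV=1001
5: ✓ ADDVS  r5←0x9e
6: · MOVLE
7: · SUBEQ
8: ✓ CMP  NZCV=1001
9: ✓ MOVMI  r3←0x83
10: ✓ SUBCC  r1←0x49

VAL = 0x40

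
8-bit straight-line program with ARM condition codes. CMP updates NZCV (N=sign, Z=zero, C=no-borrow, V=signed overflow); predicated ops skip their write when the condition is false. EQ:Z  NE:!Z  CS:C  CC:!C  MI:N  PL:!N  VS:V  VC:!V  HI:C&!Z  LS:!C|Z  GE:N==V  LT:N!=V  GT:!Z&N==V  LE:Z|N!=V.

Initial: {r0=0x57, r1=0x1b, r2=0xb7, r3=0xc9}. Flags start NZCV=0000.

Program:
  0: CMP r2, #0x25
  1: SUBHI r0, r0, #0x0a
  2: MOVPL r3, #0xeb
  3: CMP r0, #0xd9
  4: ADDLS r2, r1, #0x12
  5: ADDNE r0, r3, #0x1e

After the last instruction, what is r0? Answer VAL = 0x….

VAL = 0xe7

[0] flags=1010 → (cmp)
[1] flags=1010 HI?T → r0=0x4d
[2] flags=1010 PL?F → skip
[3] flags=0000 → (cmp)
[4] flags=0000 LS?T → r2=0x2d
[5] flags=0000 NE?T → r0=0xe7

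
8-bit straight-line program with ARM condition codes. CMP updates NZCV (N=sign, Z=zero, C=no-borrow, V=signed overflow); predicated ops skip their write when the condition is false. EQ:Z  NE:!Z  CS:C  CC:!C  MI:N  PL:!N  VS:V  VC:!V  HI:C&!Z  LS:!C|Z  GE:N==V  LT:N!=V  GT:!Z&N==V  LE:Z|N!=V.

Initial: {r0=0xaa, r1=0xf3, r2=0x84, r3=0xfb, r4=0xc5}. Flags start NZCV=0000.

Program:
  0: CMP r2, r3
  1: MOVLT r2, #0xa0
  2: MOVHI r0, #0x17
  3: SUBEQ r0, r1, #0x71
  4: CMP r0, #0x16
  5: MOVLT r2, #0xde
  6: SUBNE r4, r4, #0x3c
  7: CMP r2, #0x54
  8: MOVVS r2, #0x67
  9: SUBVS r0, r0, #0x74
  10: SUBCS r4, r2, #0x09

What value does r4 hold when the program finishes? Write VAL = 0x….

0: ✓ CMP  NZCV=1000
1: ✓ MOVLT  r2←0xa0
2: · MOVHI
3: · SUBEQ
4: ✓ CMP  NZCV=1010
5: ✓ MOVLT  r2←0xde
6: ✓ SUBNE  r4←0x89
7: ✓ CMP  NZCV=1010
8: · MOVVS
9: · SUBVS
10: ✓ SUBCS  r4←0xd5

VAL = 0xd5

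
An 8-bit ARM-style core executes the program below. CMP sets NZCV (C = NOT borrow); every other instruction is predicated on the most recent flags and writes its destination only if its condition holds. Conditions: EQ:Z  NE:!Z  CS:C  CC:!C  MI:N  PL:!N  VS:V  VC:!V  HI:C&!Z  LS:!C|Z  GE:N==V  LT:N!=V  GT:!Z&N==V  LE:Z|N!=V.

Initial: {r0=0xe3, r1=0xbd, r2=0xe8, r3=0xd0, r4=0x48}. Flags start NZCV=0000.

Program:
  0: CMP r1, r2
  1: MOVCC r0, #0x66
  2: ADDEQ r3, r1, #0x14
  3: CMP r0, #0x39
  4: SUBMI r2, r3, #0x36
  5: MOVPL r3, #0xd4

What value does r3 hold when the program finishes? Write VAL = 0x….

VAL = 0xd4

0: ✓ CMP  NZCV=1000
1: ✓ MOVCC  r0←0x66
2: · ADDEQ
3: ✓ CMP  NZCV=0010
4: · SUBMI
5: ✓ MOVPL  r3←0xd4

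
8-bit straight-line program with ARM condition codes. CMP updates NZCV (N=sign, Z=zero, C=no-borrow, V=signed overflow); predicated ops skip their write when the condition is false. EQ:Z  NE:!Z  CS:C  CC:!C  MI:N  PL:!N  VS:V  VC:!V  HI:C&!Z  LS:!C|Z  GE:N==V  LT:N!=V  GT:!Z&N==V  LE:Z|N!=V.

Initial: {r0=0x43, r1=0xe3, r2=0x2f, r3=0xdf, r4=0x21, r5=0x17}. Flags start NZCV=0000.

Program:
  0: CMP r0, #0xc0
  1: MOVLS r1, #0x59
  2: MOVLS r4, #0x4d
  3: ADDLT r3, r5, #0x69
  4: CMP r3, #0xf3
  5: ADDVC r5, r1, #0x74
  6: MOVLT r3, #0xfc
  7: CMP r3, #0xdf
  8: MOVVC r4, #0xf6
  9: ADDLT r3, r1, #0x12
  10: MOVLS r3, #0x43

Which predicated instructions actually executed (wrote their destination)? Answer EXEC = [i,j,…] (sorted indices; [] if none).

EXEC = [1,2,5,6,8]

[0] flags=1001 → (cmp)
[1] flags=1001 LS?T → r1=0x59
[2] flags=1001 LS?T → r4=0x4d
[3] flags=1001 LT?F → skip
[4] flags=1000 → (cmp)
[5] flags=1000 VC?T → r5=0xcd
[6] flags=1000 LT?T → r3=0xfc
[7] flags=0010 → (cmp)
[8] flags=0010 VC?T → r4=0xf6
[9] flags=0010 LT?F → skip
[10] flags=0010 LS?F → skip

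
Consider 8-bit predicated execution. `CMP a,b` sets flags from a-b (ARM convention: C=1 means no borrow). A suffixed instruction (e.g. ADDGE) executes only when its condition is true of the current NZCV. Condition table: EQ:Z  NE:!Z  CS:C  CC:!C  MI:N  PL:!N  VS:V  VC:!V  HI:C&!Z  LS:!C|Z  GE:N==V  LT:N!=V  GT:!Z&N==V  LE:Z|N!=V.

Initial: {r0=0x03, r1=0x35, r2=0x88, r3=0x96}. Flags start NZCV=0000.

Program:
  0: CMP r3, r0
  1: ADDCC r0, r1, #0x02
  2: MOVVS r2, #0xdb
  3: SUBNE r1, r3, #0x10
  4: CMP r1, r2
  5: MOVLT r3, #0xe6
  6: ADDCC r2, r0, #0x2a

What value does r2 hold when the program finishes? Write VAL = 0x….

VAL = 0x2d

0: ✓ CMP  NZCV=1010
1: · ADDCC
2: · MOVVS
3: ✓ SUBNE  r1←0x86
4: ✓ CMP  NZCV=1000
5: ✓ MOVLT  r3←0xe6
6: ✓ ADDCC  r2←0x2d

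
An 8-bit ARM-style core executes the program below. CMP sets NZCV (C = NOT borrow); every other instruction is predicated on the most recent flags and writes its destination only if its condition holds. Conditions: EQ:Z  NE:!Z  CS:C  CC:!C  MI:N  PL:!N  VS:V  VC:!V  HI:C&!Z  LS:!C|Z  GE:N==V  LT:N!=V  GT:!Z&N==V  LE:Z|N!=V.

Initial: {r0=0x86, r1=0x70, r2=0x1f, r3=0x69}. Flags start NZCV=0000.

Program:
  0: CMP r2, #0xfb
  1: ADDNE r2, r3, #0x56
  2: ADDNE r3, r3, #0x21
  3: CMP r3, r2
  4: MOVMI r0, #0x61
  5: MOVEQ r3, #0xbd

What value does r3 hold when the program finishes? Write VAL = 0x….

0: ✓ CMP  NZCV=0000
1: ✓ ADDNE  r2←0xbf
2: ✓ ADDNE  r3←0x8a
3: ✓ CMP  NZCV=1000
4: ✓ MOVMI  r0←0x61
5: · MOVEQ

VAL = 0x8a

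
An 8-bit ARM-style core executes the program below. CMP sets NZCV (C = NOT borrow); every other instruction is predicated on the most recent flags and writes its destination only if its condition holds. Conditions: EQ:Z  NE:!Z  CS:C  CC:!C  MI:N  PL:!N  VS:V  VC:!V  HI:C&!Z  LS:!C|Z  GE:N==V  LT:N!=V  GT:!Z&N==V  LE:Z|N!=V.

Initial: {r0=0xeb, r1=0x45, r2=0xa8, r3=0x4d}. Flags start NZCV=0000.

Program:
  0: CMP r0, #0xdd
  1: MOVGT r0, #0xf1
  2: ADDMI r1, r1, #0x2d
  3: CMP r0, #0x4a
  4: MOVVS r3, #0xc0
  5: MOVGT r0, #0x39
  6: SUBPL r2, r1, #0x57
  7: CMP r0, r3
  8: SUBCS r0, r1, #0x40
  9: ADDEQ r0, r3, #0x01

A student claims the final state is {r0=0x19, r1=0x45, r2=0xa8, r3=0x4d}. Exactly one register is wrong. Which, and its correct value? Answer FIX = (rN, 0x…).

FIX = (r0, 0x05)

[0] flags=0010 → (cmp)
[1] flags=0010 GT?T → r0=0xf1
[2] flags=0010 MI?F → skip
[3] flags=1010 → (cmp)
[4] flags=1010 VS?F → skip
[5] flags=1010 GT?F → skip
[6] flags=1010 PL?F → skip
[7] flags=1010 → (cmp)
[8] flags=1010 CS?T → r0=0x05
[9] flags=1010 EQ?F → skip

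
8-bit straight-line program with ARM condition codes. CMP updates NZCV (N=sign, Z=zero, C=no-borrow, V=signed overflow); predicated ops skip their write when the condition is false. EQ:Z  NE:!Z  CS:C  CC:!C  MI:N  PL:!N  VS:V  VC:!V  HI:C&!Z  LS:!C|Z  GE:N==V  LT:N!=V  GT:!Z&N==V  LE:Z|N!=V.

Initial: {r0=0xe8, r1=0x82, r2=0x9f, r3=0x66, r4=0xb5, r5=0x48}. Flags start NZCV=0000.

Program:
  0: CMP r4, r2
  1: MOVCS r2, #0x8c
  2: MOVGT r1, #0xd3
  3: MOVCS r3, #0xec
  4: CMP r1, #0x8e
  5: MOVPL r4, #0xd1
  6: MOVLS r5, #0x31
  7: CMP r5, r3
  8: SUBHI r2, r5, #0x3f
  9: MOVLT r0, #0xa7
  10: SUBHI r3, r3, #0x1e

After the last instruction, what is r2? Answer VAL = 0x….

0: ✓ CMP  NZCV=0010
1: ✓ MOVCS  r2←0x8c
2: ✓ MOVGT  r1←0xd3
3: ✓ MOVCS  r3←0xec
4: ✓ CMP  NZCV=0010
5: ✓ MOVPL  r4←0xd1
6: · MOVLS
7: ✓ CMP  NZCV=0000
8: · SUBHI
9: · MOVLT
10: · SUBHI

VAL = 0x8c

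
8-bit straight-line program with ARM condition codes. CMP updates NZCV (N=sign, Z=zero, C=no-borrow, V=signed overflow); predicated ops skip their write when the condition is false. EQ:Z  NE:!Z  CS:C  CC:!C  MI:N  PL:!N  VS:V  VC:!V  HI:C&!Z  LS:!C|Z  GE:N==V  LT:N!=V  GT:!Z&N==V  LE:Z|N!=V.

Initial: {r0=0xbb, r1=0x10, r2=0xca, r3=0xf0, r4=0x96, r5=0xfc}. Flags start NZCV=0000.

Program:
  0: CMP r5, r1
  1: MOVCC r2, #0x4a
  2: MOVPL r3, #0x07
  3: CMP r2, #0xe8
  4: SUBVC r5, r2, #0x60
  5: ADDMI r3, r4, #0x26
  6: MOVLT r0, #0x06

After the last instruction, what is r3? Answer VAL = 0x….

VAL = 0xbc

0: ✓ CMP  NZCV=1010
1: · MOVCC
2: · MOVPL
3: ✓ CMP  NZCV=1000
4: ✓ SUBVC  r5←0x6a
5: ✓ ADDMI  r3←0xbc
6: ✓ MOVLT  r0←0x06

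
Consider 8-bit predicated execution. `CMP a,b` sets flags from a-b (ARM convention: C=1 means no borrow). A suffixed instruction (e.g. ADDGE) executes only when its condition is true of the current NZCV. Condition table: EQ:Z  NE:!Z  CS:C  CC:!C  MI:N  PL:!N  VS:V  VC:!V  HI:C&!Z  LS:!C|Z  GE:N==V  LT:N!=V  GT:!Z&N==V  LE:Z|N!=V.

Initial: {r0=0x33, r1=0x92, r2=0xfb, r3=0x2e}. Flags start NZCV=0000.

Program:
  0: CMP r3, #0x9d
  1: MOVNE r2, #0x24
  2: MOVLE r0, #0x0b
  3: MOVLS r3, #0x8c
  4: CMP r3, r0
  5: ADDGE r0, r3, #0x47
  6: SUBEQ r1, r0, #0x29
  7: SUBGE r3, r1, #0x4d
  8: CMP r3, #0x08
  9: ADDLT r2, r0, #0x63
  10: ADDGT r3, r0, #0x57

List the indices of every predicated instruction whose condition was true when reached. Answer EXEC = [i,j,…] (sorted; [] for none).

EXEC = [1,3,9]

0: ✓ CMP  NZCV=1001
1: ✓ MOVNE  r2←0x24
2: · MOVLE
3: ✓ MOVLS  r3←0x8c
4: ✓ CMP  NZCV=0011
5: · ADDGE
6: · SUBEQ
7: · SUBGE
8: ✓ CMP  NZCV=1010
9: ✓ ADDLT  r2←0x96
10: · ADDGT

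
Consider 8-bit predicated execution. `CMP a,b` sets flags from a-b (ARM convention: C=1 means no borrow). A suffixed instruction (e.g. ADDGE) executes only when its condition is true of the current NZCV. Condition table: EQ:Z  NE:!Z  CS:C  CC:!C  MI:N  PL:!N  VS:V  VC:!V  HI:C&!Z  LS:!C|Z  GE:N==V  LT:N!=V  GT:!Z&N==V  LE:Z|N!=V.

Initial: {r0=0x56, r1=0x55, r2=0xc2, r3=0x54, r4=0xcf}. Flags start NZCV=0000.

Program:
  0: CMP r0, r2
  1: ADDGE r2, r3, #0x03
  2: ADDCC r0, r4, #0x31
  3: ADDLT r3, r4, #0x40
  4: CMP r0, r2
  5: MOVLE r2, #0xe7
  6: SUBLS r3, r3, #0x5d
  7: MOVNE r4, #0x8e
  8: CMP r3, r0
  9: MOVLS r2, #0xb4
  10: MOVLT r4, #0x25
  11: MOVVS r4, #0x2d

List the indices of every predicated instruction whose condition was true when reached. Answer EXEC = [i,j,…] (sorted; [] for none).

EXEC = [1,2,5,6,7,10]

0: ✓ CMP  NZCV=1001
1: ✓ ADDGE  r2←0x57
2: ✓ ADDCC  r0←0x00
3: · ADDLT
4: ✓ CMP  NZCV=1000
5: ✓ MOVLE  r2←0xe7
6: ✓ SUBLS  r3←0xf7
7: ✓ MOVNE  r4←0x8e
8: ✓ CMP  NZCV=1010
9: · MOVLS
10: ✓ MOVLT  r4←0x25
11: · MOVVS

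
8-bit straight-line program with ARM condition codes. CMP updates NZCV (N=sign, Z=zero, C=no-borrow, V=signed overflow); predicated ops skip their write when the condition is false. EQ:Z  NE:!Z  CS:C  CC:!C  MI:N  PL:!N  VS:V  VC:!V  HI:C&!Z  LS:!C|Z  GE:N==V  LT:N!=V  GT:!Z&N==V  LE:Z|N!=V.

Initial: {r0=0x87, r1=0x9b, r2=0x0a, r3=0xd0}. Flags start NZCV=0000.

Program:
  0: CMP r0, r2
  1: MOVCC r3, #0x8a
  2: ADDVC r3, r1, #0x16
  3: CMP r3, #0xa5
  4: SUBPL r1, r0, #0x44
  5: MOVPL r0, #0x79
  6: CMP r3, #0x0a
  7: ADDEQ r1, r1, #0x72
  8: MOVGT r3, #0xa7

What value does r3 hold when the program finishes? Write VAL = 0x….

VAL = 0xd0

[0] flags=0011 → (cmp)
[1] flags=0011 CC?F → skip
[2] flags=0011 VC?F → skip
[3] flags=0010 → (cmp)
[4] flags=0010 PL?T → r1=0x43
[5] flags=0010 PL?T → r0=0x79
[6] flags=1010 → (cmp)
[7] flags=1010 EQ?F → skip
[8] flags=1010 GT?F → skip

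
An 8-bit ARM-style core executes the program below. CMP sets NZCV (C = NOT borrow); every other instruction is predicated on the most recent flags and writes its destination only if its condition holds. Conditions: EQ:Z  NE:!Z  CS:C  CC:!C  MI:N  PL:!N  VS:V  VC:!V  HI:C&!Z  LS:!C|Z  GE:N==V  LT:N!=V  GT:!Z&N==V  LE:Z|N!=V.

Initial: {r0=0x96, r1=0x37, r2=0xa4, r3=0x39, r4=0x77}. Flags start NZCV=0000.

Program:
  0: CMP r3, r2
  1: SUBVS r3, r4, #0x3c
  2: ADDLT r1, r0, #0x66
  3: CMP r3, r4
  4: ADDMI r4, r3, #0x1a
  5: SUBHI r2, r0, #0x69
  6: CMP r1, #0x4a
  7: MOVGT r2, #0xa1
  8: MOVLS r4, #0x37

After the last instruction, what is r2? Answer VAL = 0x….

VAL = 0xa4

[0] flags=1001 → (cmp)
[1] flags=1001 VS?T → r3=0x3b
[2] flags=1001 LT?F → skip
[3] flags=1000 → (cmp)
[4] flags=1000 MI?T → r4=0x55
[5] flags=1000 HI?F → skip
[6] flags=1000 → (cmp)
[7] flags=1000 GT?F → skip
[8] flags=1000 LS?T → r4=0x37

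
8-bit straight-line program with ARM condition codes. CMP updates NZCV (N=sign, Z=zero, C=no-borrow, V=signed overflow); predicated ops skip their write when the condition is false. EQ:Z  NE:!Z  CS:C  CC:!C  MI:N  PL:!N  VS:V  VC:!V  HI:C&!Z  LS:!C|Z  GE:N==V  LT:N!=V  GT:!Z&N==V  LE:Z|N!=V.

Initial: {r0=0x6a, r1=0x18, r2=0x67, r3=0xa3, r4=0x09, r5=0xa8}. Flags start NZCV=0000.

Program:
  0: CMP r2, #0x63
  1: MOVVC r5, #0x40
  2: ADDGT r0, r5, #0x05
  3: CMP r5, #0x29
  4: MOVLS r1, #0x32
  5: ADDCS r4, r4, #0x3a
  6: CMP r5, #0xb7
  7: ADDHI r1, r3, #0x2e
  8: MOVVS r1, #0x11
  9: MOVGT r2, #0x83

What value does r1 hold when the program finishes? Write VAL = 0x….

VAL = 0x11

0: ✓ CMP  NZCV=0010
1: ✓ MOVVC  r5←0x40
2: ✓ ADDGT  r0←0x45
3: ✓ CMP  NZCV=0010
4: · MOVLS
5: ✓ ADDCS  r4←0x43
6: ✓ CMP  NZCV=1001
7: · ADDHI
8: ✓ MOVVS  r1←0x11
9: ✓ MOVGT  r2←0x83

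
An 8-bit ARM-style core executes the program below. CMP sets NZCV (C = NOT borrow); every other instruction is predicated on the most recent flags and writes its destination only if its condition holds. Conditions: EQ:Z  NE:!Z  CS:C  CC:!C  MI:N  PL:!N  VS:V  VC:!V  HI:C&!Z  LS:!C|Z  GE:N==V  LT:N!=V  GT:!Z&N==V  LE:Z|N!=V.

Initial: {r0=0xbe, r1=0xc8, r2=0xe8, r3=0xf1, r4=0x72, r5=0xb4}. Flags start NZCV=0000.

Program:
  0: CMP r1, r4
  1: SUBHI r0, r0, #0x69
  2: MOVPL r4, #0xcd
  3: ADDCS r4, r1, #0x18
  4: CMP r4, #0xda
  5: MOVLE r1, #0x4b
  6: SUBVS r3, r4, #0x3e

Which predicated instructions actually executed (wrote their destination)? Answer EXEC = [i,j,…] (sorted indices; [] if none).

EXEC = [1,2,3]

[0] flags=0011 → (cmp)
[1] flags=0011 HI?T → r0=0x55
[2] flags=0011 PL?T → r4=0xcd
[3] flags=0011 CS?T → r4=0xe0
[4] flags=0010 → (cmp)
[5] flags=0010 LE?F → skip
[6] flags=0010 VS?F → skip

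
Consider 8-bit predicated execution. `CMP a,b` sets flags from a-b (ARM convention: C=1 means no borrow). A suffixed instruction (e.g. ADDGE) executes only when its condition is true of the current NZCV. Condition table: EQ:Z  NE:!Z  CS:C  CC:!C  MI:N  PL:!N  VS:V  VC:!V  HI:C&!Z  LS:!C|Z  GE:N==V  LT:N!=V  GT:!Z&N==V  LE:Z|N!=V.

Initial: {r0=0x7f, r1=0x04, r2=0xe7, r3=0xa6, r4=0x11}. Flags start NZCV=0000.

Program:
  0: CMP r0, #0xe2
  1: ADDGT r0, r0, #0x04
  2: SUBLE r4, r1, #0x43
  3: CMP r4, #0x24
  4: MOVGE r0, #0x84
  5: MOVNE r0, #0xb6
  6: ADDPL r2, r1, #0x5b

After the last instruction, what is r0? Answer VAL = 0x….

[0] flags=1001 → (cmp)
[1] flags=1001 GT?T → r0=0x83
[2] flags=1001 LE?F → skip
[3] flags=1000 → (cmp)
[4] flags=1000 GE?F → skip
[5] flags=1000 NE?T → r0=0xb6
[6] flags=1000 PL?F → skip

VAL = 0xb6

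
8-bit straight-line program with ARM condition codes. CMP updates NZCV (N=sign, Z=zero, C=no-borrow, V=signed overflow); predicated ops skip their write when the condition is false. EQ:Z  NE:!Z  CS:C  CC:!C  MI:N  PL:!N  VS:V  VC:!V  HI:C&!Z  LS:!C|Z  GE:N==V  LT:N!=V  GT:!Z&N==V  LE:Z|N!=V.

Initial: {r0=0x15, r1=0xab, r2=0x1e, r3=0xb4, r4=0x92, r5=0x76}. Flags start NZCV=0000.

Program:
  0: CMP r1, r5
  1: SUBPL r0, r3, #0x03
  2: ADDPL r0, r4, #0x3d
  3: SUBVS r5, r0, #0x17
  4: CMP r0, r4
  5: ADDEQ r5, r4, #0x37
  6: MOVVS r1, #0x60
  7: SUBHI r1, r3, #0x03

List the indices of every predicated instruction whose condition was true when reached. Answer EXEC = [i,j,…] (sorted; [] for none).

0: ✓ CMP  NZCV=0011
1: ✓ SUBPL  r0←0xb1
2: ✓ ADDPL  r0←0xcf
3: ✓ SUBVS  r5←0xb8
4: ✓ CMP  NZCV=0010
5: · ADDEQ
6: · MOVVS
7: ✓ SUBHI  r1←0xb1

EXEC = [1,2,3,7]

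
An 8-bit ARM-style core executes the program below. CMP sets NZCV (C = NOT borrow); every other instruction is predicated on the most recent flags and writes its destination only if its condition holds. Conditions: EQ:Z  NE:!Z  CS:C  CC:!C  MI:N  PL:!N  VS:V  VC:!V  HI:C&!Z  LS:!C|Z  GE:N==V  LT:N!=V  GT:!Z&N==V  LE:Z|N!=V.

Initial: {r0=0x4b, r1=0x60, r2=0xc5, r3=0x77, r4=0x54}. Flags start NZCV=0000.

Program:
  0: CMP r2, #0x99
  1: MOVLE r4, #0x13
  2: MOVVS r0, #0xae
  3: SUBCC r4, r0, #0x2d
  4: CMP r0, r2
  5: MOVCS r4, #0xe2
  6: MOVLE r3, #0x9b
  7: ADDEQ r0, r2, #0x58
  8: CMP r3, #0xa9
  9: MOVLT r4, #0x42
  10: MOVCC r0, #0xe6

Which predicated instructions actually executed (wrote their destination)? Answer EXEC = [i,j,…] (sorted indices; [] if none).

[0] flags=0010 → (cmp)
[1] flags=0010 LE?F → skip
[2] flags=0010 VS?F → skip
[3] flags=0010 CC?F → skip
[4] flags=1001 → (cmp)
[5] flags=1001 CS?F → skip
[6] flags=1001 LE?F → skip
[7] flags=1001 EQ?F → skip
[8] flags=1001 → (cmp)
[9] flags=1001 LT?F → skip
[10] flags=1001 CC?T → r0=0xe6

EXEC = [10]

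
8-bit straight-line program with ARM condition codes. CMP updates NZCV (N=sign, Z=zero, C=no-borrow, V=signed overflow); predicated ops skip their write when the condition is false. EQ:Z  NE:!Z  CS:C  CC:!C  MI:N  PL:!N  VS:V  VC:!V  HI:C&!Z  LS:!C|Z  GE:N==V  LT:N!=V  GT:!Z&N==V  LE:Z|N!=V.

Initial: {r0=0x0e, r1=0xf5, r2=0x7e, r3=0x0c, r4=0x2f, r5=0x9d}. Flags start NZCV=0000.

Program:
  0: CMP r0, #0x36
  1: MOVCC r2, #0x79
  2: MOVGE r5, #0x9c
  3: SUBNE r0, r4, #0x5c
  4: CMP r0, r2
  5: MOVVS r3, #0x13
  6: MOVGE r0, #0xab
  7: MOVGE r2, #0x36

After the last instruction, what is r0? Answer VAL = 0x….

VAL = 0xd3

[0] flags=1000 → (cmp)
[1] flags=1000 CC?T → r2=0x79
[2] flags=1000 GE?F → skip
[3] flags=1000 NE?T → r0=0xd3
[4] flags=0011 → (cmp)
[5] flags=0011 VS?T → r3=0x13
[6] flags=0011 GE?F → skip
[7] flags=0011 GE?F → skip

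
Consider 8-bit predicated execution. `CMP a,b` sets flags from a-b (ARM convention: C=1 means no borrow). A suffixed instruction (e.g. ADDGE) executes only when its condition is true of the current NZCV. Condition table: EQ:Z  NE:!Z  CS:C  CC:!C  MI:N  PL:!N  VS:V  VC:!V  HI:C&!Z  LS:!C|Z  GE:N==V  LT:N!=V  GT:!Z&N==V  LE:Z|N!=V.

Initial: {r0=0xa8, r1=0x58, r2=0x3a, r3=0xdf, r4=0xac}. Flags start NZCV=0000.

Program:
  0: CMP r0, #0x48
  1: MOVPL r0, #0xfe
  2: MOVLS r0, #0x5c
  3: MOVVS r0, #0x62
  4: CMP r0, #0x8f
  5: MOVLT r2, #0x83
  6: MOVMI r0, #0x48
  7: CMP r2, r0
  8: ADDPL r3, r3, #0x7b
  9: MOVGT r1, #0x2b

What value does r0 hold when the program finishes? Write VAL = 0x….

[0] flags=0011 → (cmp)
[1] flags=0011 PL?T → r0=0xfe
[2] flags=0011 LS?F → skip
[3] flags=0011 VS?T → r0=0x62
[4] flags=1001 → (cmp)
[5] flags=1001 LT?F → skip
[6] flags=1001 MI?T → r0=0x48
[7] flags=1000 → (cmp)
[8] flags=1000 PL?F → skip
[9] flags=1000 GT?F → skip

VAL = 0x48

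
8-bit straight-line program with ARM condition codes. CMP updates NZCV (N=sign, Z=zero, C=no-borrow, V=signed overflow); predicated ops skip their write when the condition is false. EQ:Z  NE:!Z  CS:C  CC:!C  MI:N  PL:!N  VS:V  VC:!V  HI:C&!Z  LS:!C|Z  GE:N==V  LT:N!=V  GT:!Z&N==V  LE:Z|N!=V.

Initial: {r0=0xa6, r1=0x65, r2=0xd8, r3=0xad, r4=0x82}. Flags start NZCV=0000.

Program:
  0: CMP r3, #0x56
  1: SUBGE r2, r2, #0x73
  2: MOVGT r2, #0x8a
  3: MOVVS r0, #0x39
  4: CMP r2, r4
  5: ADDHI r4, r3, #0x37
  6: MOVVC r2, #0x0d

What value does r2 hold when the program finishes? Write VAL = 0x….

0: ✓ CMP  NZCV=0011
1: · SUBGE
2: · MOVGT
3: ✓ MOVVS  r0←0x39
4: ✓ CMP  NZCV=0010
5: ✓ ADDHI  r4←0xe4
6: ✓ MOVVC  r2←0x0d

VAL = 0x0d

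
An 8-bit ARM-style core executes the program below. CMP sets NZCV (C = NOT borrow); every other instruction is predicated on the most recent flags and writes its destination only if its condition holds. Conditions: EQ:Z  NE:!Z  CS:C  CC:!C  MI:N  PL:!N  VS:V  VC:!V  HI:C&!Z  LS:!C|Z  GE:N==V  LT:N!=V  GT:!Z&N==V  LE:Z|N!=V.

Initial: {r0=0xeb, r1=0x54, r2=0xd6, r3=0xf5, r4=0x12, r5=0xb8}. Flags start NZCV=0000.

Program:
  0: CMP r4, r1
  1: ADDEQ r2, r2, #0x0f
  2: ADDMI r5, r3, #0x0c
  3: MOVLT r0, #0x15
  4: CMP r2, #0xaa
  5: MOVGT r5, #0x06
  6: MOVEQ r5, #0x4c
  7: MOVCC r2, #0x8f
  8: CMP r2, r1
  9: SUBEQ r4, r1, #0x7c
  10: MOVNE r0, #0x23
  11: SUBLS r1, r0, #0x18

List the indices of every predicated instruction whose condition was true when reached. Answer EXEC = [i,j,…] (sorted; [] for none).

EXEC = [2,3,5,10]

0: ✓ CMP  NZCV=1000
1: · ADDEQ
2: ✓ ADDMI  r5←0x01
3: ✓ MOVLT  r0←0x15
4: ✓ CMP  NZCV=0010
5: ✓ MOVGT  r5←0x06
6: · MOVEQ
7: · MOVCC
8: ✓ CMP  NZCV=1010
9: · SUBEQ
10: ✓ MOVNE  r0←0x23
11: · SUBLS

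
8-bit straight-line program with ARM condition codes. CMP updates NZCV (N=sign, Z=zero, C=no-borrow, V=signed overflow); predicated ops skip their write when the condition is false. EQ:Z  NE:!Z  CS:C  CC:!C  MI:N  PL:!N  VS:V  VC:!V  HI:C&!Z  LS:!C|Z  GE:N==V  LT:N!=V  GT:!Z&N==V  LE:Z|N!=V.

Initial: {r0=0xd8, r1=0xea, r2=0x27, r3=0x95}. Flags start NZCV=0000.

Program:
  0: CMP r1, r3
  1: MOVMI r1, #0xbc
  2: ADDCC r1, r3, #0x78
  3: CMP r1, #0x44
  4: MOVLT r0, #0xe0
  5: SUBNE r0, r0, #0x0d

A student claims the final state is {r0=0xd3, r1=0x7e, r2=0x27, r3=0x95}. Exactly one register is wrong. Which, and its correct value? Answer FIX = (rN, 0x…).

FIX = (r1, 0xea)

[0] flags=0010 → (cmp)
[1] flags=0010 MI?F → skip
[2] flags=0010 CC?F → skip
[3] flags=1010 → (cmp)
[4] flags=1010 LT?T → r0=0xe0
[5] flags=1010 NE?T → r0=0xd3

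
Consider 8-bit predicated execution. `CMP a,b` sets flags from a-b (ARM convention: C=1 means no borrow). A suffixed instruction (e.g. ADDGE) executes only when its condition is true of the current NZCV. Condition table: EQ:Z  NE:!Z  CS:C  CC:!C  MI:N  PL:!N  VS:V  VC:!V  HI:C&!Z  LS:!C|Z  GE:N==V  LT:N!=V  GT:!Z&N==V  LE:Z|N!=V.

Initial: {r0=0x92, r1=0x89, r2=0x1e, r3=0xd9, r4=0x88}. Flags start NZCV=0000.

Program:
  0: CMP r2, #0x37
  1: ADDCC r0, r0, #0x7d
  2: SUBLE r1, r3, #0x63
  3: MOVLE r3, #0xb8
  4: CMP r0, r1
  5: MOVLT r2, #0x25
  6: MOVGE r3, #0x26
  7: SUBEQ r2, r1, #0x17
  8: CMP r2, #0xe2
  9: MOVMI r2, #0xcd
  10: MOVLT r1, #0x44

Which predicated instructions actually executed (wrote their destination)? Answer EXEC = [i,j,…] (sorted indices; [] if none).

0: ✓ CMP  NZCV=1000
1: ✓ ADDCC  r0←0x0f
2: ✓ SUBLE  r1←0x76
3: ✓ MOVLE  r3←0xb8
4: ✓ CMP  NZCV=1000
5: ✓ MOVLT  r2←0x25
6: · MOVGE
7: · SUBEQ
8: ✓ CMP  NZCV=0000
9: · MOVMI
10: · MOVLT

EXEC = [1,2,3,5]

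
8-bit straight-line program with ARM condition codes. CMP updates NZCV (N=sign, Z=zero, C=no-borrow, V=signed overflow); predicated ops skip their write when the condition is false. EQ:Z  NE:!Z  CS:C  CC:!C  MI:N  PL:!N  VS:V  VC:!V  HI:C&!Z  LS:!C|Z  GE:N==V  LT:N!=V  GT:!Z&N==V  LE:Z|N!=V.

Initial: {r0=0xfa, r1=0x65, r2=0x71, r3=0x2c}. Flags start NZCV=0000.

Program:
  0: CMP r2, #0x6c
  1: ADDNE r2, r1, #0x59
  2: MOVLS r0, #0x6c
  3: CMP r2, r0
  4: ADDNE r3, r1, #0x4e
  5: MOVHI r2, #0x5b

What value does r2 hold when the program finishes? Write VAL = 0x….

[0] flags=0010 → (cmp)
[1] flags=0010 NE?T → r2=0xbe
[2] flags=0010 LS?F → skip
[3] flags=1000 → (cmp)
[4] flags=1000 NE?T → r3=0xb3
[5] flags=1000 HI?F → skip

VAL = 0xbe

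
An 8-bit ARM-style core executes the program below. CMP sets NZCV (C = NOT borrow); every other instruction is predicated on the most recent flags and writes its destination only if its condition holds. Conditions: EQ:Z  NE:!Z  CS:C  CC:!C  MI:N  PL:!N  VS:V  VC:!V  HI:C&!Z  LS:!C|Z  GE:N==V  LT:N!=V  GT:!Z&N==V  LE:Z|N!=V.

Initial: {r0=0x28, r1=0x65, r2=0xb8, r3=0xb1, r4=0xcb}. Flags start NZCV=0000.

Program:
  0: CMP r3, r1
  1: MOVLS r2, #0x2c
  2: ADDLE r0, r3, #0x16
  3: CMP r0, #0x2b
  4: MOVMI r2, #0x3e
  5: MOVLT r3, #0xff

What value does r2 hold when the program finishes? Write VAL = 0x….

[0] flags=0011 → (cmp)
[1] flags=0011 LS?F → skip
[2] flags=0011 LE?T → r0=0xc7
[3] flags=1010 → (cmp)
[4] flags=1010 MI?T → r2=0x3e
[5] flags=1010 LT?T → r3=0xff

VAL = 0x3e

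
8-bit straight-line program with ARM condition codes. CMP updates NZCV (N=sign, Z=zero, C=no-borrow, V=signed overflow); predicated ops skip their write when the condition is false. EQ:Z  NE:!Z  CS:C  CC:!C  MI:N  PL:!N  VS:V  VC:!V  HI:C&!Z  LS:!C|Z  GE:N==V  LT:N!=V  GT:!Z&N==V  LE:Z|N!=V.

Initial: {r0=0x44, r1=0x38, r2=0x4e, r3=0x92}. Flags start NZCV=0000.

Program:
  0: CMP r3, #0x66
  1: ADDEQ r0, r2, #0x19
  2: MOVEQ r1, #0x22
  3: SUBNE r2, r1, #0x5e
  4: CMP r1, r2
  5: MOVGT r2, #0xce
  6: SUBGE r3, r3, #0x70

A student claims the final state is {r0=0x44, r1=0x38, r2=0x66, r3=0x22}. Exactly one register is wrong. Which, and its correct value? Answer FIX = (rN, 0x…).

0: ✓ CMP  NZCV=0011
1: · ADDEQ
2: · MOVEQ
3: ✓ SUBNE  r2←0xda
4: ✓ CMP  NZCV=0000
5: ✓ MOVGT  r2←0xce
6: ✓ SUBGE  r3←0x22

FIX = (r2, 0xce)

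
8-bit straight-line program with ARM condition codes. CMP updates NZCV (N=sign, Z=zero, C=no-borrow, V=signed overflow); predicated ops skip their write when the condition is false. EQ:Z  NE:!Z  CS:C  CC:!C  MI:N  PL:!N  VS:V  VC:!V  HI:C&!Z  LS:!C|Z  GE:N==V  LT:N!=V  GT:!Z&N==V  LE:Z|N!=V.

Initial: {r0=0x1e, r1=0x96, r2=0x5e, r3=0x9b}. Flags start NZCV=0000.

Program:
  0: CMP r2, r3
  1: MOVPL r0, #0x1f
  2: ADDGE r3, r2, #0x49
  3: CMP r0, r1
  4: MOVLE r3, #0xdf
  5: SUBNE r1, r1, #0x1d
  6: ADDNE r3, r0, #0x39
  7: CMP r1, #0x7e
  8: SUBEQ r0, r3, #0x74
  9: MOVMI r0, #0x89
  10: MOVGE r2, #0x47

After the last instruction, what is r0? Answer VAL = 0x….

[0] flags=1001 → (cmp)
[1] flags=1001 PL?F → skip
[2] flags=1001 GE?T → r3=0xa7
[3] flags=1001 → (cmp)
[4] flags=1001 LE?F → skip
[5] flags=1001 NE?T → r1=0x79
[6] flags=1001 NE?T → r3=0x57
[7] flags=1000 → (cmp)
[8] flags=1000 EQ?F → skip
[9] flags=1000 MI?T → r0=0x89
[10] flags=1000 GE?F → skip

VAL = 0x89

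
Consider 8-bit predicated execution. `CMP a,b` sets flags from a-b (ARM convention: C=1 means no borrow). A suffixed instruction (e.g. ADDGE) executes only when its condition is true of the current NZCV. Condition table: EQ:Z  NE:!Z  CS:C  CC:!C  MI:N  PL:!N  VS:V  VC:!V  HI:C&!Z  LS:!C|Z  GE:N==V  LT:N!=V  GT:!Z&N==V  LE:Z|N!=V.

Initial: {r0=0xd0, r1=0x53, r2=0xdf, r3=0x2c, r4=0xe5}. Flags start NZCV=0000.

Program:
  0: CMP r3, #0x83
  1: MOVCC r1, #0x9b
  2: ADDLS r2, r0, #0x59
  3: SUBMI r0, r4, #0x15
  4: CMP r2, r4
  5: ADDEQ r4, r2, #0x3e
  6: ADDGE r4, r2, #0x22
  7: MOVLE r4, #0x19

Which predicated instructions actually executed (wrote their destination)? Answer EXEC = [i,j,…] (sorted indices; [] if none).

0: ✓ CMP  NZCV=1001
1: ✓ MOVCC  r1←0x9b
2: ✓ ADDLS  r2←0x29
3: ✓ SUBMI  r0←0xd0
4: ✓ CMP  NZCV=0000
5: · ADDEQ
6: ✓ ADDGE  r4←0x4b
7: · MOVLE

EXEC = [1,2,3,6]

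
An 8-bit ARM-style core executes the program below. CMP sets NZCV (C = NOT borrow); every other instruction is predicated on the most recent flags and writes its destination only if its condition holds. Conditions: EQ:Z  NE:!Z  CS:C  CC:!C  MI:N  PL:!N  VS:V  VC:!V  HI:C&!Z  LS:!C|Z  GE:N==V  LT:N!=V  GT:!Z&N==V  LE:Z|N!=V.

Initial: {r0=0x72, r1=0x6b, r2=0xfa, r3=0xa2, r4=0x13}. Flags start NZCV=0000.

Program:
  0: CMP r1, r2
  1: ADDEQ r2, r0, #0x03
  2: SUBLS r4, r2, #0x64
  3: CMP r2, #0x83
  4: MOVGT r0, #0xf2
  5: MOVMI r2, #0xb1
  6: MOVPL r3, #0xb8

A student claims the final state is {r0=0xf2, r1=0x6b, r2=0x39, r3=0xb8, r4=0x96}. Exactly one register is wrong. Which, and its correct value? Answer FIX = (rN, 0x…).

[0] flags=0000 → (cmp)
[1] flags=0000 EQ?F → skip
[2] flags=0000 LS?T → r4=0x96
[3] flags=0010 → (cmp)
[4] flags=0010 GT?T → r0=0xf2
[5] flags=0010 MI?F → skip
[6] flags=0010 PL?T → r3=0xb8

FIX = (r2, 0xfa)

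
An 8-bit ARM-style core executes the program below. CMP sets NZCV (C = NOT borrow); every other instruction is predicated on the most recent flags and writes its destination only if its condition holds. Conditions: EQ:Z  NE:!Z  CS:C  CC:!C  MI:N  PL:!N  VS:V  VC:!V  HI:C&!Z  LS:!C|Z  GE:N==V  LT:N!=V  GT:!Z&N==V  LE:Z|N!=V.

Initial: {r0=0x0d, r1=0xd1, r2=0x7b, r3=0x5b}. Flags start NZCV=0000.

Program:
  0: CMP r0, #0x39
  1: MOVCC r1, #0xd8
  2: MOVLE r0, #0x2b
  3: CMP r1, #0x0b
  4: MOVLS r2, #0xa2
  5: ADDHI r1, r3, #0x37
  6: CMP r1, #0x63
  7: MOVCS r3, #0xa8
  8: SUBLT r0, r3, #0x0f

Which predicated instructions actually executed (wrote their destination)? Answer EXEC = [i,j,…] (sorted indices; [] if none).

EXEC = [1,2,5,7,8]

[0] flags=1000 → (cmp)
[1] flags=1000 CC?T → r1=0xd8
[2] flags=1000 LE?T → r0=0x2b
[3] flags=1010 → (cmp)
[4] flags=1010 LS?F → skip
[5] flags=1010 HI?T → r1=0x92
[6] flags=0011 → (cmp)
[7] flags=0011 CS?T → r3=0xa8
[8] flags=0011 LT?T → r0=0x99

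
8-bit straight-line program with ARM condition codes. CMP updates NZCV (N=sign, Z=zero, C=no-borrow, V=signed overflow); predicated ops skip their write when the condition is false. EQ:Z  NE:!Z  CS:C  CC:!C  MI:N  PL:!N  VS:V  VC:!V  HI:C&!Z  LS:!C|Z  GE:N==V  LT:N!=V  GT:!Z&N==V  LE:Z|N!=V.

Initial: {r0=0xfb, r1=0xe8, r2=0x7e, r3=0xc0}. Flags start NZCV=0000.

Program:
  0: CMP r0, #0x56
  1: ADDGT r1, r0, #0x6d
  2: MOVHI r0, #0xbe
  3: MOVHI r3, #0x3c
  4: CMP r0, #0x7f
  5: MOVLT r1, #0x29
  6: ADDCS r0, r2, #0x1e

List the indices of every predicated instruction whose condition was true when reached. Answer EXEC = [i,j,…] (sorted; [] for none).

0: ✓ CMP  NZCV=1010
1: · ADDGT
2: ✓ MOVHI  r0←0xbe
3: ✓ MOVHI  r3←0x3c
4: ✓ CMP  NZCV=0011
5: ✓ MOVLT  r1←0x29
6: ✓ ADDCS  r0←0x9c

EXEC = [2,3,5,6]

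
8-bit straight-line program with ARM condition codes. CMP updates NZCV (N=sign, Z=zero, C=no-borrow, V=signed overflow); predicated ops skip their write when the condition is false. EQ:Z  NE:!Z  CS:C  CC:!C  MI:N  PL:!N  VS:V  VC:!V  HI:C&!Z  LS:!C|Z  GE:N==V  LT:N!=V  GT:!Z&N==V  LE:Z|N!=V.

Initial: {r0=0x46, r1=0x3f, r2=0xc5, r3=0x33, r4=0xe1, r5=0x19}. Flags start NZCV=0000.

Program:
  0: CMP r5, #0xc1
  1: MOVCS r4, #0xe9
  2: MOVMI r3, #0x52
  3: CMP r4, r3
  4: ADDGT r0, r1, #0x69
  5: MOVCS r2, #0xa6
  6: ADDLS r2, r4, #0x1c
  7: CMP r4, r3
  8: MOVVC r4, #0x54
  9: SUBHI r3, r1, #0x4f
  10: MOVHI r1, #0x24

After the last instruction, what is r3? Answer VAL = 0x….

[0] flags=0000 → (cmp)
[1] flags=0000 CS?F → skip
[2] flags=0000 MI?F → skip
[3] flags=1010 → (cmp)
[4] flags=1010 GT?F → skip
[5] flags=1010 CS?T → r2=0xa6
[6] flags=1010 LS?F → skip
[7] flags=1010 → (cmp)
[8] flags=1010 VC?T → r4=0x54
[9] flags=1010 HI?T → r3=0xf0
[10] flags=1010 HI?T → r1=0x24

VAL = 0xf0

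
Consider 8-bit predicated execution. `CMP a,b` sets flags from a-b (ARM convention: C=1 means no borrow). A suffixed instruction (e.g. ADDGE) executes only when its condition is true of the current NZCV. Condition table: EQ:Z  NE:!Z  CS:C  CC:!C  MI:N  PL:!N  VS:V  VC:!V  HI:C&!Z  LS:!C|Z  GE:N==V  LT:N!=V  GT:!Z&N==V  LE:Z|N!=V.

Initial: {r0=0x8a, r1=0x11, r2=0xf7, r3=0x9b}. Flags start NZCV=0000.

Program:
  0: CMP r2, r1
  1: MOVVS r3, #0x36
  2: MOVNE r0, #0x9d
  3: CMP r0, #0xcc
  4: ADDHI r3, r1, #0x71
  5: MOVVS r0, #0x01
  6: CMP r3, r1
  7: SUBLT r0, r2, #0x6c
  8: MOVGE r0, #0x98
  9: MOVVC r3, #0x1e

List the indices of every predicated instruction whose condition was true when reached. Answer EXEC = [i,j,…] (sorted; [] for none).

EXEC = [2,7,9]

[0] flags=1010 → (cmp)
[1] flags=1010 VS?F → skip
[2] flags=1010 NE?T → r0=0x9d
[3] flags=1000 → (cmp)
[4] flags=1000 HI?F → skip
[5] flags=1000 VS?F → skip
[6] flags=1010 → (cmp)
[7] flags=1010 LT?T → r0=0x8b
[8] flags=1010 GE?F → skip
[9] flags=1010 VC?T → r3=0x1e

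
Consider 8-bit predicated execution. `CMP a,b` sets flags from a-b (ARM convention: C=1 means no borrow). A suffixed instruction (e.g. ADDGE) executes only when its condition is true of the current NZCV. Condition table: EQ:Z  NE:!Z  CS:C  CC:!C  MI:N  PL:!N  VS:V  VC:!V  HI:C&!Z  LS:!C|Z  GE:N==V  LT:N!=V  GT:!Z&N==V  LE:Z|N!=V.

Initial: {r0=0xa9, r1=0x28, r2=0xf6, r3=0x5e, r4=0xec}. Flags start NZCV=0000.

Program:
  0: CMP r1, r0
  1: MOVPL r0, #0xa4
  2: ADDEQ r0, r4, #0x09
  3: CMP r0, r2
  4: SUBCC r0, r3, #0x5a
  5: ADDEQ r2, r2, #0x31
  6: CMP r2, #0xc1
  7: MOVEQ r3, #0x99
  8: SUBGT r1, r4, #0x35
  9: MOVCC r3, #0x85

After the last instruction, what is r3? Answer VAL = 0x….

0: ✓ CMP  NZCV=0000
1: ✓ MOVPL  r0←0xa4
2: · ADDEQ
3: ✓ CMP  NZCV=1000
4: ✓ SUBCC  r0←0x04
5: · ADDEQ
6: ✓ CMP  NZCV=0010
7: · MOVEQ
8: ✓ SUBGT  r1←0xb7
9: · MOVCC

VAL = 0x5e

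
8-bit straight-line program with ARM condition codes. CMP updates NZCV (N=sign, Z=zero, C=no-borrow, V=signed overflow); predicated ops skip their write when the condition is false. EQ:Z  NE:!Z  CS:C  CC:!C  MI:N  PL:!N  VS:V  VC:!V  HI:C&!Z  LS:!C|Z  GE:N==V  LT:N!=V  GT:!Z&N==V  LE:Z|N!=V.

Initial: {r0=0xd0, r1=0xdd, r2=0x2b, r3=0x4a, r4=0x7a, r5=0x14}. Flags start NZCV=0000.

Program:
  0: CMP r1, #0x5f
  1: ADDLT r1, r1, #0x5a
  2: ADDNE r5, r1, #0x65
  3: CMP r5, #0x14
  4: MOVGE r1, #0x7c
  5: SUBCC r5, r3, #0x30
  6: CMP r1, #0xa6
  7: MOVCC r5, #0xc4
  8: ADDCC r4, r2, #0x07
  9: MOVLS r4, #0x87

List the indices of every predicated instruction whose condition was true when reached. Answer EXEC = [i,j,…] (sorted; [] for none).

0: ✓ CMP  NZCV=0011
1: ✓ ADDLT  r1←0x37
2: ✓ ADDNE  r5←0x9c
3: ✓ CMP  NZCV=1010
4: · MOVGE
5: · SUBCC
6: ✓ CMP  NZCV=1001
7: ✓ MOVCC  r5←0xc4
8: ✓ ADDCC  r4←0x32
9: ✓ MOVLS  r4←0x87

EXEC = [1,2,7,8,9]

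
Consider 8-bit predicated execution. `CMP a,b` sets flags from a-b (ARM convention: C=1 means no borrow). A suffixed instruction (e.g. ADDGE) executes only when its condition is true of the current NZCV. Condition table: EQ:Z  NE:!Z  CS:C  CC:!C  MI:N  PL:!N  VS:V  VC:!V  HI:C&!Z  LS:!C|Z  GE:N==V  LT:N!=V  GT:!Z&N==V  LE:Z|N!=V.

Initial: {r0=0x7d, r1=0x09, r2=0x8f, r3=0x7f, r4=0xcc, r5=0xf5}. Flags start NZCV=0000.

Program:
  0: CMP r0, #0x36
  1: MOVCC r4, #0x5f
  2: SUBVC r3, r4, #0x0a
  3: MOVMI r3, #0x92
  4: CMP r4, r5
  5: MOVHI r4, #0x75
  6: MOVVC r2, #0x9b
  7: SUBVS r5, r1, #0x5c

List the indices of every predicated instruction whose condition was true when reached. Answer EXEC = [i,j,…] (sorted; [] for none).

[0] flags=0010 → (cmp)
[1] flags=0010 CC?F → skip
[2] flags=0010 VC?T → r3=0xc2
[3] flags=0010 MI?F → skip
[4] flags=1000 → (cmp)
[5] flags=1000 HI?F → skip
[6] flags=1000 VC?T → r2=0x9b
[7] flags=1000 VS?F → skip

EXEC = [2,6]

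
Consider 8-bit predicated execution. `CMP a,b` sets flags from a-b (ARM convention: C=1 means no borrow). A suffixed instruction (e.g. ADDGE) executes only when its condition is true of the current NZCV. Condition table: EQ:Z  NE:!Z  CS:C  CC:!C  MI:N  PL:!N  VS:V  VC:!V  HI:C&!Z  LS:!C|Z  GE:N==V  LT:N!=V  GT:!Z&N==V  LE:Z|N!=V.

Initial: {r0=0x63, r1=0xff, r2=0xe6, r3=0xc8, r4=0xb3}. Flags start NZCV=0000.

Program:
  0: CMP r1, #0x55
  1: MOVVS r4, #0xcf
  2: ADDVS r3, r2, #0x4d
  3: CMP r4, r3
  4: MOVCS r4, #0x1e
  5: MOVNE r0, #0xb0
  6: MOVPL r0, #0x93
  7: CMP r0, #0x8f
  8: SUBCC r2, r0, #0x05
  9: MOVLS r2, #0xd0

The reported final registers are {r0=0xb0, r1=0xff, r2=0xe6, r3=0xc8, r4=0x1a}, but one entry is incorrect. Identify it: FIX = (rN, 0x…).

FIX = (r4, 0xb3)

0: ✓ CMP  NZCV=1010
1: · MOVVS
2: · ADDVS
3: ✓ CMP  NZCV=1000
4: · MOVCS
5: ✓ MOVNE  r0←0xb0
6: · MOVPL
7: ✓ CMP  NZCV=0010
8: · SUBCC
9: · MOVLS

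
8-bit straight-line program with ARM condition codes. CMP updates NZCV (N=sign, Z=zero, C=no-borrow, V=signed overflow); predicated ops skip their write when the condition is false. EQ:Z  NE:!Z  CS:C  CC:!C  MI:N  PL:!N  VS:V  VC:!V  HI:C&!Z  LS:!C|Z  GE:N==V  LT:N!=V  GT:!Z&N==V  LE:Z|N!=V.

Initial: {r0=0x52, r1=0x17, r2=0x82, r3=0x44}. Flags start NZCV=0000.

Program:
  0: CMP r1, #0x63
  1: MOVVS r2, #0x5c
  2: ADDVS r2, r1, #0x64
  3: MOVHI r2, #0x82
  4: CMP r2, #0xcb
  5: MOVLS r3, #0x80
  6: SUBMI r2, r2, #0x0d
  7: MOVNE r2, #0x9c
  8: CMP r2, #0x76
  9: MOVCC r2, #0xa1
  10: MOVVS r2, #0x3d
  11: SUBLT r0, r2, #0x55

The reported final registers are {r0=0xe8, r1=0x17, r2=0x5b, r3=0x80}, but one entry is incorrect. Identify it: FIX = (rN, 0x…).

FIX = (r2, 0x3d)

0: ✓ CMP  NZCV=1000
1: · MOVVS
2: · ADDVS
3: · MOVHI
4: ✓ CMP  NZCV=1000
5: ✓ MOVLS  r3←0x80
6: ✓ SUBMI  r2←0x75
7: ✓ MOVNE  r2←0x9c
8: ✓ CMP  NZCV=0011
9: · MOVCC
10: ✓ MOVVS  r2←0x3d
11: ✓ SUBLT  r0←0xe8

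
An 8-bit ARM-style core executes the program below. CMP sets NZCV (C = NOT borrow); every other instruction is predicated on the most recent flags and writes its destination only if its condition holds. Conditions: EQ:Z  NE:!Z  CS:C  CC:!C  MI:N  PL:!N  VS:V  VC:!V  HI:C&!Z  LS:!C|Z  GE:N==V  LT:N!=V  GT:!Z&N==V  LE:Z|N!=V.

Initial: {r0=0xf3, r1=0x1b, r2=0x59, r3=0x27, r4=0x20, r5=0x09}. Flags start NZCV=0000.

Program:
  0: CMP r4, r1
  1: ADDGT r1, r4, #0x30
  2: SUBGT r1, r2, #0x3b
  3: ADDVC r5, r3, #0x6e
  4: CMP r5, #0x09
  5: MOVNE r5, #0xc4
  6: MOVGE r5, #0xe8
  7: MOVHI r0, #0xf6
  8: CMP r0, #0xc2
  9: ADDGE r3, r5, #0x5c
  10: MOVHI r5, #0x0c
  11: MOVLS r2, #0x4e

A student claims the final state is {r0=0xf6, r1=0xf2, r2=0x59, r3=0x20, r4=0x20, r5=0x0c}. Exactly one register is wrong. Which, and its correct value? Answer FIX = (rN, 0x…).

[0] flags=0010 → (cmp)
[1] flags=0010 GT?T → r1=0x50
[2] flags=0010 GT?T → r1=0x1e
[3] flags=0010 VC?T → r5=0x95
[4] flags=1010 → (cmp)
[5] flags=1010 NE?T → r5=0xc4
[6] flags=1010 GE?F → skip
[7] flags=1010 HI?T → r0=0xf6
[8] flags=0010 → (cmp)
[9] flags=0010 GE?T → r3=0x20
[10] flags=0010 HI?T → r5=0x0c
[11] flags=0010 LS?F → skip

FIX = (r1, 0x1e)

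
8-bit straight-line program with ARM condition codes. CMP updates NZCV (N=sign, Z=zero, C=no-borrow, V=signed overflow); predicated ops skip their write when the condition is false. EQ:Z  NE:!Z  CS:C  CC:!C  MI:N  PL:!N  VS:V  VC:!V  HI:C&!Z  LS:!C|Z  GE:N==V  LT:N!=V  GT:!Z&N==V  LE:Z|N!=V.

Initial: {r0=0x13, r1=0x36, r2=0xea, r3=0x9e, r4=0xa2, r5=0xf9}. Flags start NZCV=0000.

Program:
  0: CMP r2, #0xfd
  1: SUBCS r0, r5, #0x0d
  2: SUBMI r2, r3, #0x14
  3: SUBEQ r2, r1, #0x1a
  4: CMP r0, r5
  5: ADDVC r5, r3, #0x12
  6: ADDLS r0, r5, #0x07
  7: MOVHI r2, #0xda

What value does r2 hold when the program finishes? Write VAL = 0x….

VAL = 0x8a

0: ✓ CMP  NZCV=1000
1: · SUBCS
2: ✓ SUBMI  r2←0x8a
3: · SUBEQ
4: ✓ CMP  NZCV=0000
5: ✓ ADDVC  r5←0xb0
6: ✓ ADDLS  r0←0xb7
7: · MOVHI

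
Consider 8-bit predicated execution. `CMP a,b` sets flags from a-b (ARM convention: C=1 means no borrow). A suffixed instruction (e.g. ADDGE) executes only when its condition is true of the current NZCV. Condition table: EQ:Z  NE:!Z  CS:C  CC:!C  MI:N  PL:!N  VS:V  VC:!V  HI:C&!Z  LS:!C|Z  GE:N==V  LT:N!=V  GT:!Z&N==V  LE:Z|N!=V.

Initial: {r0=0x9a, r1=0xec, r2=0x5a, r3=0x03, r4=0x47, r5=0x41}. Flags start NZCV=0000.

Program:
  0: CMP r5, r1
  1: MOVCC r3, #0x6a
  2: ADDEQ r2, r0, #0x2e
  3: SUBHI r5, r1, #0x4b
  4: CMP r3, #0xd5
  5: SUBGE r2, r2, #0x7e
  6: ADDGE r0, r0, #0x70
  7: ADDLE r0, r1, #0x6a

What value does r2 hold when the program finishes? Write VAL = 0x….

[0] flags=0000 → (cmp)
[1] flags=0000 CC?T → r3=0x6a
[2] flags=0000 EQ?F → skip
[3] flags=0000 HI?F → skip
[4] flags=1001 → (cmp)
[5] flags=1001 GE?T → r2=0xdc
[6] flags=1001 GE?T → r0=0x0a
[7] flags=1001 LE?F → skip

VAL = 0xdc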